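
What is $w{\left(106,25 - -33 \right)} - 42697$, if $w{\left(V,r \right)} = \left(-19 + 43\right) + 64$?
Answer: $-42609$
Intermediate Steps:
$w{\left(V,r \right)} = 88$ ($w{\left(V,r \right)} = 24 + 64 = 88$)
$w{\left(106,25 - -33 \right)} - 42697 = 88 - 42697 = -42609$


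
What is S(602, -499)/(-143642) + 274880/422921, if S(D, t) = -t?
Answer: 39273275381/60749218282 ≈ 0.64648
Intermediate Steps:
S(602, -499)/(-143642) + 274880/422921 = -1*(-499)/(-143642) + 274880/422921 = 499*(-1/143642) + 274880*(1/422921) = -499/143642 + 274880/422921 = 39273275381/60749218282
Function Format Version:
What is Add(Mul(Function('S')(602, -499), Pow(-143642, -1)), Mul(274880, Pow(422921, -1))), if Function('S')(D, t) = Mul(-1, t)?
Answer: Rational(39273275381, 60749218282) ≈ 0.64648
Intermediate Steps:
Add(Mul(Function('S')(602, -499), Pow(-143642, -1)), Mul(274880, Pow(422921, -1))) = Add(Mul(Mul(-1, -499), Pow(-143642, -1)), Mul(274880, Pow(422921, -1))) = Add(Mul(499, Rational(-1, 143642)), Mul(274880, Rational(1, 422921))) = Add(Rational(-499, 143642), Rational(274880, 422921)) = Rational(39273275381, 60749218282)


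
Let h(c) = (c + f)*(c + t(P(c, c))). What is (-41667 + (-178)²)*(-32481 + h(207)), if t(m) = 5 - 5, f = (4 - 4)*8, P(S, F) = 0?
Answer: -103503744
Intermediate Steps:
f = 0 (f = 0*8 = 0)
t(m) = 0
h(c) = c² (h(c) = (c + 0)*(c + 0) = c*c = c²)
(-41667 + (-178)²)*(-32481 + h(207)) = (-41667 + (-178)²)*(-32481 + 207²) = (-41667 + 31684)*(-32481 + 42849) = -9983*10368 = -103503744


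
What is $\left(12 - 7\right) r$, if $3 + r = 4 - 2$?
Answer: $-5$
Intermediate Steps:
$r = -1$ ($r = -3 + \left(4 - 2\right) = -3 + 2 = -1$)
$\left(12 - 7\right) r = \left(12 - 7\right) \left(-1\right) = 5 \left(-1\right) = -5$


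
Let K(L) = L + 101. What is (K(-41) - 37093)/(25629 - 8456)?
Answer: -37033/17173 ≈ -2.1565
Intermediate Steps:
K(L) = 101 + L
(K(-41) - 37093)/(25629 - 8456) = ((101 - 41) - 37093)/(25629 - 8456) = (60 - 37093)/17173 = -37033*1/17173 = -37033/17173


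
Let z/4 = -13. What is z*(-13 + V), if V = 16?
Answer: -156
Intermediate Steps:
z = -52 (z = 4*(-13) = -52)
z*(-13 + V) = -52*(-13 + 16) = -52*3 = -156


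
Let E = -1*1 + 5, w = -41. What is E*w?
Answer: -164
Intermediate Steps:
E = 4 (E = -1 + 5 = 4)
E*w = 4*(-41) = -164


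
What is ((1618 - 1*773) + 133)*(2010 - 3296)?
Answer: -1257708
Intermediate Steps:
((1618 - 1*773) + 133)*(2010 - 3296) = ((1618 - 773) + 133)*(-1286) = (845 + 133)*(-1286) = 978*(-1286) = -1257708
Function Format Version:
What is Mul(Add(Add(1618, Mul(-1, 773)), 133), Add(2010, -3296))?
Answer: -1257708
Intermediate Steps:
Mul(Add(Add(1618, Mul(-1, 773)), 133), Add(2010, -3296)) = Mul(Add(Add(1618, -773), 133), -1286) = Mul(Add(845, 133), -1286) = Mul(978, -1286) = -1257708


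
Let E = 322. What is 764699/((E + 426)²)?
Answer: 764699/559504 ≈ 1.3667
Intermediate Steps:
764699/((E + 426)²) = 764699/((322 + 426)²) = 764699/(748²) = 764699/559504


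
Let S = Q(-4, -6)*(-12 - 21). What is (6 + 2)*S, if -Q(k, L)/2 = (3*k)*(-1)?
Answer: 6336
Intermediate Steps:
Q(k, L) = 6*k (Q(k, L) = -2*3*k*(-1) = -(-6)*k = 6*k)
S = 792 (S = (6*(-4))*(-12 - 21) = -24*(-33) = 792)
(6 + 2)*S = (6 + 2)*792 = 8*792 = 6336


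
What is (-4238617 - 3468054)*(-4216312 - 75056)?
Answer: 33072161315928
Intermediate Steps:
(-4238617 - 3468054)*(-4216312 - 75056) = -7706671*(-4291368) = 33072161315928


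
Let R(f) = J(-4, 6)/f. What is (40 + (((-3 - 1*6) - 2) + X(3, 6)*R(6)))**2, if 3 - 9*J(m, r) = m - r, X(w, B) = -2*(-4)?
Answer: 697225/729 ≈ 956.41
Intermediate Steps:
X(w, B) = 8
J(m, r) = 1/3 - m/9 + r/9 (J(m, r) = 1/3 - (m - r)/9 = 1/3 + (-m/9 + r/9) = 1/3 - m/9 + r/9)
R(f) = 13/(9*f) (R(f) = (1/3 - 1/9*(-4) + (1/9)*6)/f = (1/3 + 4/9 + 2/3)/f = 13/(9*f))
(40 + (((-3 - 1*6) - 2) + X(3, 6)*R(6)))**2 = (40 + (((-3 - 1*6) - 2) + 8*((13/9)/6)))**2 = (40 + (((-3 - 6) - 2) + 8*((13/9)*(1/6))))**2 = (40 + ((-9 - 2) + 8*(13/54)))**2 = (40 + (-11 + 52/27))**2 = (40 - 245/27)**2 = (835/27)**2 = 697225/729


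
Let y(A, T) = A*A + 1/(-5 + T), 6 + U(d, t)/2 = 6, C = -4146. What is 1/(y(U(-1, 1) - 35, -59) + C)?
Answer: -64/186945 ≈ -0.00034235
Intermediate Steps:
U(d, t) = 0 (U(d, t) = -12 + 2*6 = -12 + 12 = 0)
y(A, T) = A² + 1/(-5 + T)
1/(y(U(-1, 1) - 35, -59) + C) = 1/((1 - 5*(0 - 35)² - 59*(0 - 35)²)/(-5 - 59) - 4146) = 1/((1 - 5*(-35)² - 59*(-35)²)/(-64) - 4146) = 1/(-(1 - 5*1225 - 59*1225)/64 - 4146) = 1/(-(1 - 6125 - 72275)/64 - 4146) = 1/(-1/64*(-78399) - 4146) = 1/(78399/64 - 4146) = 1/(-186945/64) = -64/186945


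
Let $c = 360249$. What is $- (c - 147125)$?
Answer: $-213124$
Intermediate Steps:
$- (c - 147125) = - (360249 - 147125) = \left(-1\right) 213124 = -213124$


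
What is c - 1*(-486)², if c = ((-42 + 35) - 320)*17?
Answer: -241755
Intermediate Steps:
c = -5559 (c = (-7 - 320)*17 = -327*17 = -5559)
c - 1*(-486)² = -5559 - 1*(-486)² = -5559 - 1*236196 = -5559 - 236196 = -241755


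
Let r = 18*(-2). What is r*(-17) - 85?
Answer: 527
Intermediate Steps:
r = -36
r*(-17) - 85 = -36*(-17) - 85 = 612 - 85 = 527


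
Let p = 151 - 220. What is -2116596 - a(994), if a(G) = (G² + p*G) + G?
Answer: -3037040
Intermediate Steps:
p = -69
a(G) = G² - 68*G (a(G) = (G² - 69*G) + G = G² - 68*G)
-2116596 - a(994) = -2116596 - 994*(-68 + 994) = -2116596 - 994*926 = -2116596 - 1*920444 = -2116596 - 920444 = -3037040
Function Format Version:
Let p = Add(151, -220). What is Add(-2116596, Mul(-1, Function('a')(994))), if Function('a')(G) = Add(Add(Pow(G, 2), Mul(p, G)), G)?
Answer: -3037040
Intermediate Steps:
p = -69
Function('a')(G) = Add(Pow(G, 2), Mul(-68, G)) (Function('a')(G) = Add(Add(Pow(G, 2), Mul(-69, G)), G) = Add(Pow(G, 2), Mul(-68, G)))
Add(-2116596, Mul(-1, Function('a')(994))) = Add(-2116596, Mul(-1, Mul(994, Add(-68, 994)))) = Add(-2116596, Mul(-1, Mul(994, 926))) = Add(-2116596, Mul(-1, 920444)) = Add(-2116596, -920444) = -3037040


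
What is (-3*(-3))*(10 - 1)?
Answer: 81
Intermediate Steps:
(-3*(-3))*(10 - 1) = 9*9 = 81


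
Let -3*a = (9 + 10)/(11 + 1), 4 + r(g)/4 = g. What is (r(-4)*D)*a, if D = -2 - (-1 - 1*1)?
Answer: 0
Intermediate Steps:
r(g) = -16 + 4*g
a = -19/36 (a = -(9 + 10)/(3*(11 + 1)) = -19/(3*12) = -1/3*19/12 = -19/36 ≈ -0.52778)
D = 0 (D = -2 - (-1 - 1) = -2 - 1*(-2) = -2 + 2 = 0)
(r(-4)*D)*a = ((-16 + 4*(-4))*0)*(-19/36) = ((-16 - 16)*0)*(-19/36) = -32*0*(-19/36) = 0*(-19/36) = 0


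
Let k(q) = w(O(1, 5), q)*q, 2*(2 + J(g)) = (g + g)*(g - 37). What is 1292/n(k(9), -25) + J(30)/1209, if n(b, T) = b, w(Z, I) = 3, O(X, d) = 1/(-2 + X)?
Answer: 518768/10881 ≈ 47.677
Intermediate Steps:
J(g) = -2 + g*(-37 + g) (J(g) = -2 + ((g + g)*(g - 37))/2 = -2 + ((2*g)*(-37 + g))/2 = -2 + (2*g*(-37 + g))/2 = -2 + g*(-37 + g))
k(q) = 3*q
1292/n(k(9), -25) + J(30)/1209 = 1292/((3*9)) + (-2 + 30² - 37*30)/1209 = 1292/27 + (-2 + 900 - 1110)*(1/1209) = 1292*(1/27) - 212*1/1209 = 1292/27 - 212/1209 = 518768/10881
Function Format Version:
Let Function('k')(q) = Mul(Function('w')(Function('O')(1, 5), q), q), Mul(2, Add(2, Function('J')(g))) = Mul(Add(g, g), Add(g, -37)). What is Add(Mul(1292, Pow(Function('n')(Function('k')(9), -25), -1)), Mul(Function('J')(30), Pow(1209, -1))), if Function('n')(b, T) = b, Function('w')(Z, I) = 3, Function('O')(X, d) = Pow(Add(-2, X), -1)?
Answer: Rational(518768, 10881) ≈ 47.677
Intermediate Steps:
Function('J')(g) = Add(-2, Mul(g, Add(-37, g))) (Function('J')(g) = Add(-2, Mul(Rational(1, 2), Mul(Add(g, g), Add(g, -37)))) = Add(-2, Mul(Rational(1, 2), Mul(Mul(2, g), Add(-37, g)))) = Add(-2, Mul(Rational(1, 2), Mul(2, g, Add(-37, g)))) = Add(-2, Mul(g, Add(-37, g))))
Function('k')(q) = Mul(3, q)
Add(Mul(1292, Pow(Function('n')(Function('k')(9), -25), -1)), Mul(Function('J')(30), Pow(1209, -1))) = Add(Mul(1292, Pow(Mul(3, 9), -1)), Mul(Add(-2, Pow(30, 2), Mul(-37, 30)), Pow(1209, -1))) = Add(Mul(1292, Pow(27, -1)), Mul(Add(-2, 900, -1110), Rational(1, 1209))) = Add(Mul(1292, Rational(1, 27)), Mul(-212, Rational(1, 1209))) = Add(Rational(1292, 27), Rational(-212, 1209)) = Rational(518768, 10881)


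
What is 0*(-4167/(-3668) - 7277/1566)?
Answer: 0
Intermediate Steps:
0*(-4167/(-3668) - 7277/1566) = 0*(-4167*(-1/3668) - 7277*1/1566) = 0*(4167/3668 - 7277/1566) = 0*(-10083257/2872044) = 0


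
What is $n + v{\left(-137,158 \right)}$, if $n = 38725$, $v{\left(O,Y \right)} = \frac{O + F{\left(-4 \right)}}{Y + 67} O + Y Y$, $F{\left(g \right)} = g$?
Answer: $\frac{4783114}{75} \approx 63775.0$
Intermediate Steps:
$v{\left(O,Y \right)} = Y^{2} + \frac{O \left(-4 + O\right)}{67 + Y}$ ($v{\left(O,Y \right)} = \frac{O - 4}{Y + 67} O + Y Y = \frac{-4 + O}{67 + Y} O + Y^{2} = \frac{O \left(-4 + O\right)}{67 + Y} + Y^{2} = Y^{2} + \frac{O \left(-4 + O\right)}{67 + Y}$)
$n + v{\left(-137,158 \right)} = 38725 + \frac{\left(-137\right)^{2} + 158^{3} - -548 + 67 \cdot 158^{2}}{67 + 158} = 38725 + \frac{18769 + 3944312 + 548 + 67 \cdot 24964}{225} = 38725 + \frac{18769 + 3944312 + 548 + 1672588}{225} = 38725 + \frac{1}{225} \cdot 5636217 = 38725 + \frac{1878739}{75} = \frac{4783114}{75}$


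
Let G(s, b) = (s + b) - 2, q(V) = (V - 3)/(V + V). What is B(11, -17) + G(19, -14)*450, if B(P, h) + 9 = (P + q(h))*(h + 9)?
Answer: 21221/17 ≈ 1248.3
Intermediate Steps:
q(V) = (-3 + V)/(2*V) (q(V) = (-3 + V)/((2*V)) = (-3 + V)*(1/(2*V)) = (-3 + V)/(2*V))
B(P, h) = -9 + (9 + h)*(P + (-3 + h)/(2*h)) (B(P, h) = -9 + (P + (-3 + h)/(2*h))*(h + 9) = -9 + (P + (-3 + h)/(2*h))*(9 + h) = -9 + (9 + h)*(P + (-3 + h)/(2*h)))
G(s, b) = -2 + b + s (G(s, b) = (b + s) - 2 = -2 + b + s)
B(11, -17) + G(19, -14)*450 = (-6 + (½)*(-17) + 9*11 - 27/2/(-17) + 11*(-17)) + (-2 - 14 + 19)*450 = (-6 - 17/2 + 99 - 27/2*(-1/17) - 187) + 3*450 = (-6 - 17/2 + 99 + 27/34 - 187) + 1350 = -1729/17 + 1350 = 21221/17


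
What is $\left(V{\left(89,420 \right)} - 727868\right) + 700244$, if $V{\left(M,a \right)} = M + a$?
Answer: $-27115$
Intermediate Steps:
$\left(V{\left(89,420 \right)} - 727868\right) + 700244 = \left(\left(89 + 420\right) - 727868\right) + 700244 = \left(509 - 727868\right) + 700244 = -727359 + 700244 = -27115$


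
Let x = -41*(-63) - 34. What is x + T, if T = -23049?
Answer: -20500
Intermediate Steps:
x = 2549 (x = 2583 - 34 = 2549)
x + T = 2549 - 23049 = -20500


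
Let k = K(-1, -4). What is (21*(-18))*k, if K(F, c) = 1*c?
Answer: 1512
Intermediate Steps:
K(F, c) = c
k = -4
(21*(-18))*k = (21*(-18))*(-4) = -378*(-4) = 1512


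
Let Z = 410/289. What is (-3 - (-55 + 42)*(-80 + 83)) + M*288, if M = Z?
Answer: 128484/289 ≈ 444.58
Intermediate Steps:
Z = 410/289 (Z = 410*(1/289) = 410/289 ≈ 1.4187)
M = 410/289 ≈ 1.4187
(-3 - (-55 + 42)*(-80 + 83)) + M*288 = (-3 - (-55 + 42)*(-80 + 83)) + (410/289)*288 = (-3 - (-13)*3) + 118080/289 = (-3 - 1*(-39)) + 118080/289 = (-3 + 39) + 118080/289 = 36 + 118080/289 = 128484/289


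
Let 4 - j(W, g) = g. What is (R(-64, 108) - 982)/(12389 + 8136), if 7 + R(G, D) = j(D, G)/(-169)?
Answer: -167209/3468725 ≈ -0.048205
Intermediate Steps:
j(W, g) = 4 - g
R(G, D) = -1187/169 + G/169 (R(G, D) = -7 + (4 - G)/(-169) = -7 + (4 - G)*(-1/169) = -7 + (-4/169 + G/169) = -1187/169 + G/169)
(R(-64, 108) - 982)/(12389 + 8136) = ((-1187/169 + (1/169)*(-64)) - 982)/(12389 + 8136) = ((-1187/169 - 64/169) - 982)/20525 = (-1251/169 - 982)*(1/20525) = -167209/169*1/20525 = -167209/3468725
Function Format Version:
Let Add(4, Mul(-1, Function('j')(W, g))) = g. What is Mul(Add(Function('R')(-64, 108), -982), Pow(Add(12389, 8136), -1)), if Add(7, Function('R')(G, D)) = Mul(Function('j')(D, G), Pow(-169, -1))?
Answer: Rational(-167209, 3468725) ≈ -0.048205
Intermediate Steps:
Function('j')(W, g) = Add(4, Mul(-1, g))
Function('R')(G, D) = Add(Rational(-1187, 169), Mul(Rational(1, 169), G)) (Function('R')(G, D) = Add(-7, Mul(Add(4, Mul(-1, G)), Pow(-169, -1))) = Add(-7, Mul(Add(4, Mul(-1, G)), Rational(-1, 169))) = Add(-7, Add(Rational(-4, 169), Mul(Rational(1, 169), G))) = Add(Rational(-1187, 169), Mul(Rational(1, 169), G)))
Mul(Add(Function('R')(-64, 108), -982), Pow(Add(12389, 8136), -1)) = Mul(Add(Add(Rational(-1187, 169), Mul(Rational(1, 169), -64)), -982), Pow(Add(12389, 8136), -1)) = Mul(Add(Add(Rational(-1187, 169), Rational(-64, 169)), -982), Pow(20525, -1)) = Mul(Add(Rational(-1251, 169), -982), Rational(1, 20525)) = Mul(Rational(-167209, 169), Rational(1, 20525)) = Rational(-167209, 3468725)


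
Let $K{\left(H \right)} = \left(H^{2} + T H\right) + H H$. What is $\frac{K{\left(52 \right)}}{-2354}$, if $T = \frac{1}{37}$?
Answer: $- \frac{100074}{43549} \approx -2.298$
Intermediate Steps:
$T = \frac{1}{37} \approx 0.027027$
$K{\left(H \right)} = 2 H^{2} + \frac{H}{37}$ ($K{\left(H \right)} = \left(H^{2} + \frac{H}{37}\right) + H H = \left(H^{2} + \frac{H}{37}\right) + H^{2} = 2 H^{2} + \frac{H}{37}$)
$\frac{K{\left(52 \right)}}{-2354} = \frac{\frac{1}{37} \cdot 52 \left(1 + 74 \cdot 52\right)}{-2354} = \frac{1}{37} \cdot 52 \left(1 + 3848\right) \left(- \frac{1}{2354}\right) = \frac{1}{37} \cdot 52 \cdot 3849 \left(- \frac{1}{2354}\right) = \frac{200148}{37} \left(- \frac{1}{2354}\right) = - \frac{100074}{43549}$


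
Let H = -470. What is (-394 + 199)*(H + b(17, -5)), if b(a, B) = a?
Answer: 88335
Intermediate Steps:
(-394 + 199)*(H + b(17, -5)) = (-394 + 199)*(-470 + 17) = -195*(-453) = 88335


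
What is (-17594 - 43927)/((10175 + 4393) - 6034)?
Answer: -61521/8534 ≈ -7.2089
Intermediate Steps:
(-17594 - 43927)/((10175 + 4393) - 6034) = -61521/(14568 - 6034) = -61521/8534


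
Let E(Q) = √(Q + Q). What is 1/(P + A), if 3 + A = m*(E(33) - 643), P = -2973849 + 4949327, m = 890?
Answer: 93547/131262132895 - 178*√66/393786398685 ≈ 7.0900e-7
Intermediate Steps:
E(Q) = √2*√Q (E(Q) = √(2*Q) = √2*√Q)
P = 1975478
A = -572273 + 890*√66 (A = -3 + 890*(√2*√33 - 643) = -3 + 890*(√66 - 643) = -3 + 890*(-643 + √66) = -3 + (-572270 + 890*√66) = -572273 + 890*√66 ≈ -5.6504e+5)
1/(P + A) = 1/(1975478 + (-572273 + 890*√66)) = 1/(1403205 + 890*√66)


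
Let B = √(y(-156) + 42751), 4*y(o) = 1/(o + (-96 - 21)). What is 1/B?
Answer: 2*√12744756843/46684091 ≈ 0.0048365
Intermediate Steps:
y(o) = 1/(4*(-117 + o)) (y(o) = 1/(4*(o + (-96 - 21))) = 1/(4*(o - 117)) = 1/(4*(-117 + o)))
B = √12744756843/546 (B = √(1/(4*(-117 - 156)) + 42751) = √((¼)/(-273) + 42751) = √((¼)*(-1/273) + 42751) = √(-1/1092 + 42751) = √(46684091/1092) = √12744756843/546 ≈ 206.76)
1/B = 1/(√12744756843/546) = 2*√12744756843/46684091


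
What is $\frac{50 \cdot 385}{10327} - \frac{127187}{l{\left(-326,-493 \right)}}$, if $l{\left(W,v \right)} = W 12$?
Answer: $\frac{1388766149}{40399224} \approx 34.376$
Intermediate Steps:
$l{\left(W,v \right)} = 12 W$
$\frac{50 \cdot 385}{10327} - \frac{127187}{l{\left(-326,-493 \right)}} = \frac{50 \cdot 385}{10327} - \frac{127187}{12 \left(-326\right)} = 19250 \cdot \frac{1}{10327} - \frac{127187}{-3912} = \frac{19250}{10327} - - \frac{127187}{3912} = \frac{19250}{10327} + \frac{127187}{3912} = \frac{1388766149}{40399224}$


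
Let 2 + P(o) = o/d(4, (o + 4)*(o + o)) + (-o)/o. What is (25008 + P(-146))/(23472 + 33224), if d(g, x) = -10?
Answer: 62549/141740 ≈ 0.44129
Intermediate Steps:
P(o) = -3 - o/10 (P(o) = -2 + (o/(-10) + (-o)/o) = -2 + (o*(-⅒) - 1) = -2 + (-o/10 - 1) = -2 + (-1 - o/10) = -3 - o/10)
(25008 + P(-146))/(23472 + 33224) = (25008 + (-3 - ⅒*(-146)))/(23472 + 33224) = (25008 + (-3 + 73/5))/56696 = (25008 + 58/5)*(1/56696) = (125098/5)*(1/56696) = 62549/141740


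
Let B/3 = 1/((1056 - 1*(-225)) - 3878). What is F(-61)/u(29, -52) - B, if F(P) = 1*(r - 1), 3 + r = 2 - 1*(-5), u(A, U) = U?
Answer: -7635/135044 ≈ -0.056537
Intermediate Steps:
r = 4 (r = -3 + (2 - 1*(-5)) = -3 + (2 + 5) = -3 + 7 = 4)
F(P) = 3 (F(P) = 1*(4 - 1) = 1*3 = 3)
B = -3/2597 (B = 3/((1056 - 1*(-225)) - 3878) = 3/((1056 + 225) - 3878) = 3/(1281 - 3878) = 3/(-2597) = 3*(-1/2597) = -3/2597 ≈ -0.0011552)
F(-61)/u(29, -52) - B = 3/(-52) - 1*(-3/2597) = 3*(-1/52) + 3/2597 = -3/52 + 3/2597 = -7635/135044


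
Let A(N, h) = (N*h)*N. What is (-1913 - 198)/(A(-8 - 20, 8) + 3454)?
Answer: -2111/9726 ≈ -0.21705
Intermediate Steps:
A(N, h) = h*N**2
(-1913 - 198)/(A(-8 - 20, 8) + 3454) = (-1913 - 198)/(8*(-8 - 20)**2 + 3454) = -2111/(8*(-28)**2 + 3454) = -2111/(8*784 + 3454) = -2111/(6272 + 3454) = -2111/9726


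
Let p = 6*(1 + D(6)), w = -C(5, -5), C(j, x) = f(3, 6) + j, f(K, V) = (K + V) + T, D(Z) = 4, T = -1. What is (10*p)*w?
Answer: -3900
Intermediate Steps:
f(K, V) = -1 + K + V (f(K, V) = (K + V) - 1 = -1 + K + V)
C(j, x) = 8 + j (C(j, x) = (-1 + 3 + 6) + j = 8 + j)
w = -13 (w = -(8 + 5) = -1*13 = -13)
p = 30 (p = 6*(1 + 4) = 6*5 = 30)
(10*p)*w = (10*30)*(-13) = 300*(-13) = -3900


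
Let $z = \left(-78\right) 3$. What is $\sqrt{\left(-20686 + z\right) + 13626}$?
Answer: $i \sqrt{7294} \approx 85.405 i$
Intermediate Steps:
$z = -234$
$\sqrt{\left(-20686 + z\right) + 13626} = \sqrt{\left(-20686 - 234\right) + 13626} = \sqrt{-20920 + 13626} = \sqrt{-7294} = i \sqrt{7294}$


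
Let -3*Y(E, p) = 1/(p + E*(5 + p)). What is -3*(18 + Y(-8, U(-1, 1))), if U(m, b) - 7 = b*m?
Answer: -4429/82 ≈ -54.012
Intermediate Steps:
U(m, b) = 7 + b*m
Y(E, p) = -1/(3*(p + E*(5 + p)))
-3*(18 + Y(-8, U(-1, 1))) = -3*(18 - 1/(3*(7 + 1*(-1)) + 15*(-8) + 3*(-8)*(7 + 1*(-1)))) = -3*(18 - 1/(3*(7 - 1) - 120 + 3*(-8)*(7 - 1))) = -3*(18 - 1/(3*6 - 120 + 3*(-8)*6)) = -3*(18 - 1/(18 - 120 - 144)) = -3*(18 - 1/(-246)) = -3*(18 - 1*(-1/246)) = -3*(18 + 1/246) = -3*4429/246 = -4429/82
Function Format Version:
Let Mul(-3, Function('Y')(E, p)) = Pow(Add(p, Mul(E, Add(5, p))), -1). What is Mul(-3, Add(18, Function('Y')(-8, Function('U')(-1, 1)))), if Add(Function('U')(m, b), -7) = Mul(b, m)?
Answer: Rational(-4429, 82) ≈ -54.012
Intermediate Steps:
Function('U')(m, b) = Add(7, Mul(b, m))
Function('Y')(E, p) = Mul(Rational(-1, 3), Pow(Add(p, Mul(E, Add(5, p))), -1))
Mul(-3, Add(18, Function('Y')(-8, Function('U')(-1, 1)))) = Mul(-3, Add(18, Mul(-1, Pow(Add(Mul(3, Add(7, Mul(1, -1))), Mul(15, -8), Mul(3, -8, Add(7, Mul(1, -1)))), -1)))) = Mul(-3, Add(18, Mul(-1, Pow(Add(Mul(3, Add(7, -1)), -120, Mul(3, -8, Add(7, -1))), -1)))) = Mul(-3, Add(18, Mul(-1, Pow(Add(Mul(3, 6), -120, Mul(3, -8, 6)), -1)))) = Mul(-3, Add(18, Mul(-1, Pow(Add(18, -120, -144), -1)))) = Mul(-3, Add(18, Mul(-1, Pow(-246, -1)))) = Mul(-3, Add(18, Mul(-1, Rational(-1, 246)))) = Mul(-3, Add(18, Rational(1, 246))) = Mul(-3, Rational(4429, 246)) = Rational(-4429, 82)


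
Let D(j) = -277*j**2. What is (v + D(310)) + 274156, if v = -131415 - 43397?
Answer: -26520356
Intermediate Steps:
v = -174812
(v + D(310)) + 274156 = (-174812 - 277*310**2) + 274156 = (-174812 - 277*96100) + 274156 = (-174812 - 26619700) + 274156 = -26794512 + 274156 = -26520356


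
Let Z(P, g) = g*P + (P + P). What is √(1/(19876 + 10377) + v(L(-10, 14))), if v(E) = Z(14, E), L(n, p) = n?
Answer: I*√102507298755/30253 ≈ 10.583*I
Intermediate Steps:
Z(P, g) = 2*P + P*g (Z(P, g) = P*g + 2*P = 2*P + P*g)
v(E) = 28 + 14*E (v(E) = 14*(2 + E) = 28 + 14*E)
√(1/(19876 + 10377) + v(L(-10, 14))) = √(1/(19876 + 10377) + (28 + 14*(-10))) = √(1/30253 + (28 - 140)) = √(1/30253 - 112) = √(-3388335/30253) = I*√102507298755/30253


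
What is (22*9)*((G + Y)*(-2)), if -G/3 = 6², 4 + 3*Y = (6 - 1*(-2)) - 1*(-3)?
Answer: 41844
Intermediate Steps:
Y = 7/3 (Y = -4/3 + ((6 - 1*(-2)) - 1*(-3))/3 = -4/3 + ((6 + 2) + 3)/3 = -4/3 + (8 + 3)/3 = -4/3 + (⅓)*11 = -4/3 + 11/3 = 7/3 ≈ 2.3333)
G = -108 (G = -3*6² = -3*36 = -108)
(22*9)*((G + Y)*(-2)) = (22*9)*((-108 + 7/3)*(-2)) = 198*(-317/3*(-2)) = 198*(634/3) = 41844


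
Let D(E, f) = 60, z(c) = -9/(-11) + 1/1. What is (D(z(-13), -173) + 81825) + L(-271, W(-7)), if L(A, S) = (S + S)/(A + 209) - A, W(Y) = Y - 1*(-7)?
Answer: 82156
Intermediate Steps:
W(Y) = 7 + Y (W(Y) = Y + 7 = 7 + Y)
L(A, S) = -A + 2*S/(209 + A) (L(A, S) = (2*S)/(209 + A) - A = 2*S/(209 + A) - A = -A + 2*S/(209 + A))
z(c) = 20/11 (z(c) = -9*(-1/11) + 1*1 = 9/11 + 1 = 20/11)
(D(z(-13), -173) + 81825) + L(-271, W(-7)) = (60 + 81825) + (-1*(-271)**2 - 209*(-271) + 2*(7 - 7))/(209 - 271) = 81885 + (-1*73441 + 56639 + 2*0)/(-62) = 81885 - (-73441 + 56639 + 0)/62 = 81885 - 1/62*(-16802) = 81885 + 271 = 82156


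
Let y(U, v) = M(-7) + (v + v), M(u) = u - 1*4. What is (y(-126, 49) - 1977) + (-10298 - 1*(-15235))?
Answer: 3047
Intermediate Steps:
M(u) = -4 + u (M(u) = u - 4 = -4 + u)
y(U, v) = -11 + 2*v (y(U, v) = (-4 - 7) + (v + v) = -11 + 2*v)
(y(-126, 49) - 1977) + (-10298 - 1*(-15235)) = ((-11 + 2*49) - 1977) + (-10298 - 1*(-15235)) = ((-11 + 98) - 1977) + (-10298 + 15235) = (87 - 1977) + 4937 = -1890 + 4937 = 3047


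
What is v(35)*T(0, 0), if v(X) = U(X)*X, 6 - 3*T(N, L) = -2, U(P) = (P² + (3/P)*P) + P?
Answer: 117880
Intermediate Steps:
U(P) = 3 + P + P² (U(P) = (P² + 3) + P = (3 + P²) + P = 3 + P + P²)
T(N, L) = 8/3 (T(N, L) = 2 - ⅓*(-2) = 2 + ⅔ = 8/3)
v(X) = X*(3 + X + X²) (v(X) = (3 + X + X²)*X = X*(3 + X + X²))
v(35)*T(0, 0) = (35*(3 + 35 + 35²))*(8/3) = (35*(3 + 35 + 1225))*(8/3) = (35*1263)*(8/3) = 44205*(8/3) = 117880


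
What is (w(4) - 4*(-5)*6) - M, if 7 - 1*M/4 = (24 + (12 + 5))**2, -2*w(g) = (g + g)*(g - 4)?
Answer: 6816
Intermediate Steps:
w(g) = -g*(-4 + g) (w(g) = -(g + g)*(g - 4)/2 = -2*g*(-4 + g)/2 = -g*(-4 + g))
M = -6696 (M = 28 - 4*(24 + (12 + 5))**2 = 28 - 4*(24 + 17)**2 = 28 - 4*41**2 = 28 - 4*1681 = 28 - 6724 = -6696)
(w(4) - 4*(-5)*6) - M = (4*(4 - 1*4) - 4*(-5)*6) - 1*(-6696) = (4*(4 - 4) + 20*6) + 6696 = (4*0 + 120) + 6696 = (0 + 120) + 6696 = 120 + 6696 = 6816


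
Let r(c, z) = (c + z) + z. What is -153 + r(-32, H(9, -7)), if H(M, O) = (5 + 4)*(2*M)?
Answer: 139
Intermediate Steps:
H(M, O) = 18*M (H(M, O) = 9*(2*M) = 18*M)
r(c, z) = c + 2*z
-153 + r(-32, H(9, -7)) = -153 + (-32 + 2*(18*9)) = -153 + (-32 + 2*162) = -153 + (-32 + 324) = -153 + 292 = 139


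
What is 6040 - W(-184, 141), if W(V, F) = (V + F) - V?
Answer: 5899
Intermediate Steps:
W(V, F) = F (W(V, F) = (F + V) - V = F)
6040 - W(-184, 141) = 6040 - 1*141 = 6040 - 141 = 5899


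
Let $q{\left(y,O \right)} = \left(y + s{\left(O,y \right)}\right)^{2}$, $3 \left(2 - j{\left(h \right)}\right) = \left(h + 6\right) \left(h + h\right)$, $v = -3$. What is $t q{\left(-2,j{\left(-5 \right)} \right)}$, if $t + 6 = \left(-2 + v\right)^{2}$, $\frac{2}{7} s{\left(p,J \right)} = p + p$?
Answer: $\frac{213484}{9} \approx 23720.0$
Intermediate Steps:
$s{\left(p,J \right)} = 7 p$ ($s{\left(p,J \right)} = \frac{7 \left(p + p\right)}{2} = \frac{7 \cdot 2 p}{2} = 7 p$)
$j{\left(h \right)} = 2 - \frac{2 h \left(6 + h\right)}{3}$ ($j{\left(h \right)} = 2 - \frac{\left(h + 6\right) \left(h + h\right)}{3} = 2 - \frac{\left(6 + h\right) 2 h}{3} = 2 - \frac{2 h \left(6 + h\right)}{3}$)
$t = 19$ ($t = -6 + \left(-2 - 3\right)^{2} = -6 + \left(-5\right)^{2} = -6 + 25 = 19$)
$q{\left(y,O \right)} = \left(y + 7 O\right)^{2}$
$t q{\left(-2,j{\left(-5 \right)} \right)} = 19 \left(-2 + 7 \left(2 - -20 - \frac{2 \left(-5\right)^{2}}{3}\right)\right)^{2} = 19 \left(-2 + 7 \left(2 + 20 - \frac{50}{3}\right)\right)^{2} = 19 \left(-2 + 7 \cdot \frac{16}{3}\right)^{2} = 19 \left(-2 + \frac{112}{3}\right)^{2} = 19 \left(\frac{106}{3}\right)^{2} = 19 \cdot \frac{11236}{9} = \frac{213484}{9}$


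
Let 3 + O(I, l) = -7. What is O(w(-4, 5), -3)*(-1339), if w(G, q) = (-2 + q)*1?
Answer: 13390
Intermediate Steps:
w(G, q) = -2 + q
O(I, l) = -10 (O(I, l) = -3 - 7 = -10)
O(w(-4, 5), -3)*(-1339) = -10*(-1339) = 13390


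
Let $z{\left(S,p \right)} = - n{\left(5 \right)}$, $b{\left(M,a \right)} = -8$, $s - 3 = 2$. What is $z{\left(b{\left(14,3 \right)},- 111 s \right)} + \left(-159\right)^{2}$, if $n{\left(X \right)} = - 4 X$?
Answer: $25301$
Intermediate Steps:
$s = 5$ ($s = 3 + 2 = 5$)
$z{\left(S,p \right)} = 20$ ($z{\left(S,p \right)} = - \left(-4\right) 5 = \left(-1\right) \left(-20\right) = 20$)
$z{\left(b{\left(14,3 \right)},- 111 s \right)} + \left(-159\right)^{2} = 20 + \left(-159\right)^{2} = 20 + 25281 = 25301$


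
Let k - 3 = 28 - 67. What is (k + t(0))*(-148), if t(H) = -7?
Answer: 6364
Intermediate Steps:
k = -36 (k = 3 + (28 - 67) = 3 - 39 = -36)
(k + t(0))*(-148) = (-36 - 7)*(-148) = -43*(-148) = 6364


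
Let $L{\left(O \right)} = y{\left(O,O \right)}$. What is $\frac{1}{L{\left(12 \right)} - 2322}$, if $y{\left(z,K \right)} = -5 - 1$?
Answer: $- \frac{1}{2328} \approx -0.00042955$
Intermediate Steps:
$y{\left(z,K \right)} = -6$ ($y{\left(z,K \right)} = -5 - 1 = -6$)
$L{\left(O \right)} = -6$
$\frac{1}{L{\left(12 \right)} - 2322} = \frac{1}{-6 - 2322} = \frac{1}{-2328} = - \frac{1}{2328}$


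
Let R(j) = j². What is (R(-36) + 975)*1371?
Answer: 3113541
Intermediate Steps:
(R(-36) + 975)*1371 = ((-36)² + 975)*1371 = (1296 + 975)*1371 = 2271*1371 = 3113541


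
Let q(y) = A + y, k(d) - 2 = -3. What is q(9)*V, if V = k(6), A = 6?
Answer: -15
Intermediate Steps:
k(d) = -1 (k(d) = 2 - 3 = -1)
q(y) = 6 + y
V = -1
q(9)*V = (6 + 9)*(-1) = 15*(-1) = -15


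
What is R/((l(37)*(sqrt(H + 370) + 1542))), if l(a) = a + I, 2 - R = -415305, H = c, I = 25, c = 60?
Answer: 10329087/2377334 - 13397*sqrt(430)/4754668 ≈ 4.2864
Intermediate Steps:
H = 60
R = 415307 (R = 2 - 1*(-415305) = 2 + 415305 = 415307)
l(a) = 25 + a (l(a) = a + 25 = 25 + a)
R/((l(37)*(sqrt(H + 370) + 1542))) = 415307/(((25 + 37)*(sqrt(60 + 370) + 1542))) = 415307/((62*(sqrt(430) + 1542))) = 415307/((62*(1542 + sqrt(430)))) = 415307/(95604 + 62*sqrt(430))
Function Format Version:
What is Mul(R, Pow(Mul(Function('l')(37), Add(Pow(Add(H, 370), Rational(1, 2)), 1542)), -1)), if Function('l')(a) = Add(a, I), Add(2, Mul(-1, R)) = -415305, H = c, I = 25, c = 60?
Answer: Add(Rational(10329087, 2377334), Mul(Rational(-13397, 4754668), Pow(430, Rational(1, 2)))) ≈ 4.2864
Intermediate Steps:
H = 60
R = 415307 (R = Add(2, Mul(-1, -415305)) = Add(2, 415305) = 415307)
Function('l')(a) = Add(25, a) (Function('l')(a) = Add(a, 25) = Add(25, a))
Mul(R, Pow(Mul(Function('l')(37), Add(Pow(Add(H, 370), Rational(1, 2)), 1542)), -1)) = Mul(415307, Pow(Mul(Add(25, 37), Add(Pow(Add(60, 370), Rational(1, 2)), 1542)), -1)) = Mul(415307, Pow(Mul(62, Add(Pow(430, Rational(1, 2)), 1542)), -1)) = Mul(415307, Pow(Mul(62, Add(1542, Pow(430, Rational(1, 2)))), -1)) = Mul(415307, Pow(Add(95604, Mul(62, Pow(430, Rational(1, 2)))), -1))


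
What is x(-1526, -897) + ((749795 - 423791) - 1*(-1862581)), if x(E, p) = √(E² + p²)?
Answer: 2188585 + √3133285 ≈ 2.1904e+6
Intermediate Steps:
x(-1526, -897) + ((749795 - 423791) - 1*(-1862581)) = √((-1526)² + (-897)²) + ((749795 - 423791) - 1*(-1862581)) = √(2328676 + 804609) + (326004 + 1862581) = √3133285 + 2188585 = 2188585 + √3133285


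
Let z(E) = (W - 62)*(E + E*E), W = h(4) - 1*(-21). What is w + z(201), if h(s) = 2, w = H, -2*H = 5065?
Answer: -3172021/2 ≈ -1.5860e+6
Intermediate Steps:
H = -5065/2 (H = -1/2*5065 = -5065/2 ≈ -2532.5)
w = -5065/2 ≈ -2532.5
W = 23 (W = 2 - 1*(-21) = 2 + 21 = 23)
z(E) = -39*E - 39*E**2 (z(E) = (23 - 62)*(E + E*E) = -39*(E + E**2) = -39*E - 39*E**2)
w + z(201) = -5065/2 + 39*201*(-1 - 1*201) = -5065/2 + 39*201*(-1 - 201) = -5065/2 + 39*201*(-202) = -5065/2 - 1583478 = -3172021/2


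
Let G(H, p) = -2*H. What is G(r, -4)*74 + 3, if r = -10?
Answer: 1483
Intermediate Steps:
G(r, -4)*74 + 3 = -2*(-10)*74 + 3 = 20*74 + 3 = 1480 + 3 = 1483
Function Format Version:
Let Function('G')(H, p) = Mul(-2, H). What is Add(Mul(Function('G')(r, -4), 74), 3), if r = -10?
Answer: 1483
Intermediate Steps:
Add(Mul(Function('G')(r, -4), 74), 3) = Add(Mul(Mul(-2, -10), 74), 3) = Add(Mul(20, 74), 3) = Add(1480, 3) = 1483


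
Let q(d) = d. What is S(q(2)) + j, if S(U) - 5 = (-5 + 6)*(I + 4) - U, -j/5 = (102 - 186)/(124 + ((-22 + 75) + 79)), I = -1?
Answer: 489/64 ≈ 7.6406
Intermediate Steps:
j = 105/64 (j = -5*(102 - 186)/(124 + ((-22 + 75) + 79)) = -(-420)/(124 + (53 + 79)) = -(-420)/(124 + 132) = -(-420)/256 = -5*(-21/64) = 105/64 ≈ 1.6406)
S(U) = 8 - U (S(U) = 5 + ((-5 + 6)*(-1 + 4) - U) = 5 + (1*3 - U) = 5 + (3 - U) = 8 - U)
S(q(2)) + j = (8 - 1*2) + 105/64 = (8 - 2) + 105/64 = 6 + 105/64 = 489/64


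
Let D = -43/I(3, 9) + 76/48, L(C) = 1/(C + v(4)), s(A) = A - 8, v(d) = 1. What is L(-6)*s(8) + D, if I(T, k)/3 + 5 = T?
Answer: 35/4 ≈ 8.7500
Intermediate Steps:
s(A) = -8 + A
I(T, k) = -15 + 3*T
L(C) = 1/(1 + C) (L(C) = 1/(C + 1) = 1/(1 + C))
D = 35/4 (D = -43/(-15 + 3*3) + 76/48 = -43/(-15 + 9) + 76*(1/48) = -43/(-6) + 19/12 = -43*(-1/6) + 19/12 = 43/6 + 19/12 = 35/4 ≈ 8.7500)
L(-6)*s(8) + D = (-8 + 8)/(1 - 6) + 35/4 = 0/(-5) + 35/4 = -1/5*0 + 35/4 = 0 + 35/4 = 35/4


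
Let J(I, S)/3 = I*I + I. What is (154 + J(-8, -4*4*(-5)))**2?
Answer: 103684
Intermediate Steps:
J(I, S) = 3*I + 3*I**2 (J(I, S) = 3*(I*I + I) = 3*(I**2 + I) = 3*(I + I**2) = 3*I + 3*I**2)
(154 + J(-8, -4*4*(-5)))**2 = (154 + 3*(-8)*(1 - 8))**2 = (154 + 3*(-8)*(-7))**2 = (154 + 168)**2 = 322**2 = 103684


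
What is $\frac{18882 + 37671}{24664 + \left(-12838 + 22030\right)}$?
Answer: $\frac{56553}{33856} \approx 1.6704$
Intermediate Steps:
$\frac{18882 + 37671}{24664 + \left(-12838 + 22030\right)} = \frac{56553}{24664 + 9192} = \frac{56553}{33856}$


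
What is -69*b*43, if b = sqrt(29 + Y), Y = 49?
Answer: -2967*sqrt(78) ≈ -26204.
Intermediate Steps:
b = sqrt(78) (b = sqrt(29 + 49) = sqrt(78) ≈ 8.8318)
-69*b*43 = -69*sqrt(78)*43 = -2967*sqrt(78)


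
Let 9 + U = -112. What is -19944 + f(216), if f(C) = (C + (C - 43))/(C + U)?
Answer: -1894291/95 ≈ -19940.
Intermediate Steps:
U = -121 (U = -9 - 112 = -121)
f(C) = (-43 + 2*C)/(-121 + C) (f(C) = (C + (C - 43))/(C - 121) = (C + (-43 + C))/(-121 + C) = (-43 + 2*C)/(-121 + C))
-19944 + f(216) = -19944 + (-43 + 2*216)/(-121 + 216) = -19944 + (-43 + 432)/95 = -19944 + (1/95)*389 = -19944 + 389/95 = -1894291/95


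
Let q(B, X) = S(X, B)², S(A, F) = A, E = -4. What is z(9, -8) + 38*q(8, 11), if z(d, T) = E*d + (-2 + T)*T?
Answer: 4642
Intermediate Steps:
q(B, X) = X²
z(d, T) = -4*d + T*(-2 + T) (z(d, T) = -4*d + (-2 + T)*T = -4*d + T*(-2 + T))
z(9, -8) + 38*q(8, 11) = ((-8)² - 4*9 - 2*(-8)) + 38*11² = (64 - 36 + 16) + 38*121 = 44 + 4598 = 4642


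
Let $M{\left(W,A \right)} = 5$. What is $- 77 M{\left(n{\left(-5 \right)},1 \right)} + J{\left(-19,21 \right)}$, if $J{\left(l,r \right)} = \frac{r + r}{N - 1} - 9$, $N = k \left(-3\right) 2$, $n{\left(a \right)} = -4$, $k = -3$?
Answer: $- \frac{6656}{17} \approx -391.53$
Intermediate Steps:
$N = 18$ ($N = \left(-3\right) \left(-3\right) 2 = 9 \cdot 2 = 18$)
$J{\left(l,r \right)} = -9 + \frac{2 r}{17}$ ($J{\left(l,r \right)} = \frac{r + r}{18 - 1} - 9 = \frac{2 r}{17} - 9 = -9 + \frac{2 r}{17}$)
$- 77 M{\left(n{\left(-5 \right)},1 \right)} + J{\left(-19,21 \right)} = \left(-77\right) 5 + \left(-9 + \frac{2}{17} \cdot 21\right) = -385 + \left(-9 + \frac{42}{17}\right) = -385 - \frac{111}{17} = - \frac{6656}{17}$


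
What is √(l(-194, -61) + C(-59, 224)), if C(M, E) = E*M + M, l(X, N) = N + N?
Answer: I*√13397 ≈ 115.75*I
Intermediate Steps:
l(X, N) = 2*N
C(M, E) = M + E*M
√(l(-194, -61) + C(-59, 224)) = √(2*(-61) - 59*(1 + 224)) = √(-122 - 59*225) = √(-122 - 13275) = √(-13397) = I*√13397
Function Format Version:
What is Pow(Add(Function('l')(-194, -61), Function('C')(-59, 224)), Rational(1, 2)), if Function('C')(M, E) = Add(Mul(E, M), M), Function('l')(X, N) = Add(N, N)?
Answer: Mul(I, Pow(13397, Rational(1, 2))) ≈ Mul(115.75, I)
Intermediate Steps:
Function('l')(X, N) = Mul(2, N)
Function('C')(M, E) = Add(M, Mul(E, M))
Pow(Add(Function('l')(-194, -61), Function('C')(-59, 224)), Rational(1, 2)) = Pow(Add(Mul(2, -61), Mul(-59, Add(1, 224))), Rational(1, 2)) = Pow(Add(-122, Mul(-59, 225)), Rational(1, 2)) = Pow(Add(-122, -13275), Rational(1, 2)) = Pow(-13397, Rational(1, 2)) = Mul(I, Pow(13397, Rational(1, 2)))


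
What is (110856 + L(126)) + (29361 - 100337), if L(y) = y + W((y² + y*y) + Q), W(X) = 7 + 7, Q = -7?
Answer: 40020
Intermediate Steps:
W(X) = 14
L(y) = 14 + y (L(y) = y + 14 = 14 + y)
(110856 + L(126)) + (29361 - 100337) = (110856 + (14 + 126)) + (29361 - 100337) = (110856 + 140) - 70976 = 110996 - 70976 = 40020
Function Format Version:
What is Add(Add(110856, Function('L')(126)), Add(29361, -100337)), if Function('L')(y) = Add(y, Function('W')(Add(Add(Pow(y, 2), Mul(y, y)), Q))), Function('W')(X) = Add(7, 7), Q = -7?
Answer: 40020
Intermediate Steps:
Function('W')(X) = 14
Function('L')(y) = Add(14, y) (Function('L')(y) = Add(y, 14) = Add(14, y))
Add(Add(110856, Function('L')(126)), Add(29361, -100337)) = Add(Add(110856, Add(14, 126)), Add(29361, -100337)) = Add(Add(110856, 140), -70976) = Add(110996, -70976) = 40020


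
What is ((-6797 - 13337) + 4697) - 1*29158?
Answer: -44595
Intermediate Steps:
((-6797 - 13337) + 4697) - 1*29158 = (-20134 + 4697) - 29158 = -15437 - 29158 = -44595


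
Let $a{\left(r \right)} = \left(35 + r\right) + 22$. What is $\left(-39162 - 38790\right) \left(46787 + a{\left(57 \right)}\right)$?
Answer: $-3656026752$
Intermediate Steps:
$a{\left(r \right)} = 57 + r$
$\left(-39162 - 38790\right) \left(46787 + a{\left(57 \right)}\right) = \left(-39162 - 38790\right) \left(46787 + \left(57 + 57\right)\right) = - 77952 \left(46787 + 114\right) = \left(-77952\right) 46901 = -3656026752$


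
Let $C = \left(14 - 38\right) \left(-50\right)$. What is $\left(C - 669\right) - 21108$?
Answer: $-20577$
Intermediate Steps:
$C = 1200$ ($C = \left(-24\right) \left(-50\right) = 1200$)
$\left(C - 669\right) - 21108 = \left(1200 - 669\right) - 21108 = 531 - 21108 = -20577$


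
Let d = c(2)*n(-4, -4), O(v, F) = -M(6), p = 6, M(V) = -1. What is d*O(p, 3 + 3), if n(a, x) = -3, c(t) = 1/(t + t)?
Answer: -3/4 ≈ -0.75000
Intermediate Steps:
c(t) = 1/(2*t)
O(v, F) = 1 (O(v, F) = -1*(-1) = 1)
d = -3/4 (d = ((1/2)/2)*(-3) = ((1/2)*(1/2))*(-3) = (1/4)*(-3) = -3/4 ≈ -0.75000)
d*O(p, 3 + 3) = -3/4*1 = -3/4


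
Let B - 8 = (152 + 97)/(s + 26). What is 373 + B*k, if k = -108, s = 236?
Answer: -77767/131 ≈ -593.64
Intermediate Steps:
B = 2345/262 (B = 8 + (152 + 97)/(236 + 26) = 8 + 249/262 = 2345/262 ≈ 8.9504)
373 + B*k = 373 + (2345/262)*(-108) = 373 - 126630/131 = -77767/131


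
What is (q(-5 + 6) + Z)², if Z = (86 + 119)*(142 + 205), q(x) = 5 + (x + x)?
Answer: 5061184164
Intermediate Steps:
q(x) = 5 + 2*x
Z = 71135 (Z = 205*347 = 71135)
(q(-5 + 6) + Z)² = ((5 + 2*(-5 + 6)) + 71135)² = ((5 + 2*1) + 71135)² = ((5 + 2) + 71135)² = (7 + 71135)² = 71142² = 5061184164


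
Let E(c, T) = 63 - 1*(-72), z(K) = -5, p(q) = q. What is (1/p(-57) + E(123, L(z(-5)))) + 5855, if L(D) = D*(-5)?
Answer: 341429/57 ≈ 5990.0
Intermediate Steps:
L(D) = -5*D
E(c, T) = 135 (E(c, T) = 63 + 72 = 135)
(1/p(-57) + E(123, L(z(-5)))) + 5855 = (1/(-57) + 135) + 5855 = (-1/57 + 135) + 5855 = 7694/57 + 5855 = 341429/57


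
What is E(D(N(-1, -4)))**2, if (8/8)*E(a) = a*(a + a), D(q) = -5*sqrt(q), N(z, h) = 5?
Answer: 62500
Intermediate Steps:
E(a) = 2*a**2 (E(a) = a*(a + a) = a*(2*a) = 2*a**2)
E(D(N(-1, -4)))**2 = (2*(-5*sqrt(5))**2)**2 = (2*125)**2 = 250**2 = 62500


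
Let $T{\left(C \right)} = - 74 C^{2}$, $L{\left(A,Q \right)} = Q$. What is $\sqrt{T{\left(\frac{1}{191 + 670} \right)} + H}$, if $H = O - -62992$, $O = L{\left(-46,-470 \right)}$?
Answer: $\frac{8 \sqrt{724201117}}{861} \approx 250.04$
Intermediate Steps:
$O = -470$
$H = 62522$ ($H = -470 - -62992 = -470 + 62992 = 62522$)
$\sqrt{T{\left(\frac{1}{191 + 670} \right)} + H} = \sqrt{- 74 \left(\frac{1}{191 + 670}\right)^{2} + 62522} = \sqrt{- 74 \left(\frac{1}{861}\right)^{2} + 62522} = \sqrt{- \frac{74}{741321} + 62522} = \sqrt{\frac{46348871488}{741321}} = \frac{8 \sqrt{724201117}}{861}$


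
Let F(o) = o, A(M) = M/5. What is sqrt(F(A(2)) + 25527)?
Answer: sqrt(638185)/5 ≈ 159.77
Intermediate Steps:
A(M) = M/5 (A(M) = M*(1/5) = M/5)
sqrt(F(A(2)) + 25527) = sqrt((1/5)*2 + 25527) = sqrt(2/5 + 25527) = sqrt(127637/5) = sqrt(638185)/5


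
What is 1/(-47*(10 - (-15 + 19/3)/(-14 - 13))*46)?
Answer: -81/1695008 ≈ -4.7787e-5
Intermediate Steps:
1/(-47*(10 - (-15 + 19/3)/(-14 - 13))*46) = 1/(-47*(10 - (-15 + 19*(⅓))/(-27))*46) = 1/(-47*(10 - (-15 + 19/3)*(-1)/27)*46) = 1/(-47*(10 - (-26)*(-1)/(3*27))*46) = 1/(-47*(10 - 1*26/81)*46) = 1/(-47*(10 - 26/81)*46) = 1/(-47*784/81*46) = 1/(-36848/81*46) = 1/(-1695008/81) = -81/1695008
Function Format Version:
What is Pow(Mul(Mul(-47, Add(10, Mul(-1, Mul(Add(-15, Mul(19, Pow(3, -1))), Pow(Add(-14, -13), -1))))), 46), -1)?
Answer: Rational(-81, 1695008) ≈ -4.7787e-5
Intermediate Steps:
Pow(Mul(Mul(-47, Add(10, Mul(-1, Mul(Add(-15, Mul(19, Pow(3, -1))), Pow(Add(-14, -13), -1))))), 46), -1) = Pow(Mul(Mul(-47, Add(10, Mul(-1, Mul(Add(-15, Mul(19, Rational(1, 3))), Pow(-27, -1))))), 46), -1) = Pow(Mul(Mul(-47, Add(10, Mul(-1, Mul(Add(-15, Rational(19, 3)), Rational(-1, 27))))), 46), -1) = Pow(Mul(Mul(-47, Add(10, Mul(-1, Mul(Rational(-26, 3), Rational(-1, 27))))), 46), -1) = Pow(Mul(Mul(-47, Add(10, Mul(-1, Rational(26, 81)))), 46), -1) = Pow(Mul(Mul(-47, Add(10, Rational(-26, 81))), 46), -1) = Pow(Mul(Mul(-47, Rational(784, 81)), 46), -1) = Pow(Mul(Rational(-36848, 81), 46), -1) = Pow(Rational(-1695008, 81), -1) = Rational(-81, 1695008)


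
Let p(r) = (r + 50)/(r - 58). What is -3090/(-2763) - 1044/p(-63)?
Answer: -116331014/11973 ≈ -9716.1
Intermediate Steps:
p(r) = (50 + r)/(-58 + r)
-3090/(-2763) - 1044/p(-63) = -3090/(-2763) - 1044*(-58 - 63)/(50 - 63) = -3090*(-1/2763) - 1044/(-13/(-121)) = 1030/921 - 1044/((-1/121*(-13))) = 1030/921 - 1044/13/121 = 1030/921 - 1044*121/13 = 1030/921 - 126324/13 = -116331014/11973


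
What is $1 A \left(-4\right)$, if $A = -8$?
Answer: $32$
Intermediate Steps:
$1 A \left(-4\right) = 1 \left(-8\right) \left(-4\right) = \left(-8\right) \left(-4\right) = 32$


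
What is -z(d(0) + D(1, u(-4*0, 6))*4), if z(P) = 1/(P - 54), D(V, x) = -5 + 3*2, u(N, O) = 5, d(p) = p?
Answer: 1/50 ≈ 0.020000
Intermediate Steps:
D(V, x) = 1 (D(V, x) = -5 + 6 = 1)
z(P) = 1/(-54 + P)
-z(d(0) + D(1, u(-4*0, 6))*4) = -1/(-54 + (0 + 1*4)) = -1/(-54 + (0 + 4)) = -1/(-54 + 4) = -1/(-50) = -1*(-1/50) = 1/50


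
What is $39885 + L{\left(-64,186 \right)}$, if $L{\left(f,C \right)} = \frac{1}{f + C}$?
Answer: $\frac{4865971}{122} \approx 39885.0$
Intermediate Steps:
$L{\left(f,C \right)} = \frac{1}{C + f}$
$39885 + L{\left(-64,186 \right)} = 39885 + \frac{1}{186 - 64} = 39885 + \frac{1}{122} = \frac{4865971}{122}$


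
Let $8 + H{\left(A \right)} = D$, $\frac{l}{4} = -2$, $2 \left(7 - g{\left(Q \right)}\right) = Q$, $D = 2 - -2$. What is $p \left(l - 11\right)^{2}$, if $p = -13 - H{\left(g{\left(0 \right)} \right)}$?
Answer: $-3249$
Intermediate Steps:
$D = 4$ ($D = 2 + 2 = 4$)
$g{\left(Q \right)} = 7 - \frac{Q}{2}$
$l = -8$ ($l = 4 \left(-2\right) = -8$)
$H{\left(A \right)} = -4$ ($H{\left(A \right)} = -8 + 4 = -4$)
$p = -9$ ($p = -13 - -4 = -13 + 4 = -9$)
$p \left(l - 11\right)^{2} = - 9 \left(-8 - 11\right)^{2} = - 9 \left(-19\right)^{2} = \left(-9\right) 361 = -3249$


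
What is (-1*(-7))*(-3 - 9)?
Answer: -84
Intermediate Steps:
(-1*(-7))*(-3 - 9) = 7*(-12) = -84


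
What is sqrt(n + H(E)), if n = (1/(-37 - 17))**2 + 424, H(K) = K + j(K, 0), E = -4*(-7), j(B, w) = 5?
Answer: sqrt(1332613)/54 ≈ 21.378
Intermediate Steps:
E = 28
H(K) = 5 + K (H(K) = K + 5 = 5 + K)
n = 1236385/2916 (n = (1/(-54))**2 + 424 = (-1/54)**2 + 424 = 1/2916 + 424 = 1236385/2916 ≈ 424.00)
sqrt(n + H(E)) = sqrt(1236385/2916 + (5 + 28)) = sqrt(1236385/2916 + 33) = sqrt(1332613/2916) = sqrt(1332613)/54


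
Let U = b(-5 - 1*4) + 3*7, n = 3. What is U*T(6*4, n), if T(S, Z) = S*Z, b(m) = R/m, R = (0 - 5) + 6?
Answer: 1504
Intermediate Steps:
R = 1 (R = -5 + 6 = 1)
b(m) = 1/m
U = 188/9 (U = 1/(-5 - 1*4) + 3*7 = 1/(-5 - 4) + 21 = 1/(-9) + 21 = -⅑ + 21 = 188/9 ≈ 20.889)
U*T(6*4, n) = 188*((6*4)*3)/9 = 188*(24*3)/9 = (188/9)*72 = 1504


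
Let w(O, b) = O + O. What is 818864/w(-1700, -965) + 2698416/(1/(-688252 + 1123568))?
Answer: 499232055166442/425 ≈ 1.1747e+12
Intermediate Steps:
w(O, b) = 2*O
818864/w(-1700, -965) + 2698416/(1/(-688252 + 1123568)) = 818864/((2*(-1700))) + 2698416/(1/(-688252 + 1123568)) = 818864/(-3400) + 2698416/(1/435316) = 818864*(-1/3400) + 2698416/(1/435316) = -102358/425 + 2698416*435316 = -102358/425 + 1174663659456 = 499232055166442/425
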